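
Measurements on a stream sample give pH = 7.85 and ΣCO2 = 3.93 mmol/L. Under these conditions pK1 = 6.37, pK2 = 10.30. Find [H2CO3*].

[CO2*] = 0.126 mmol/L

α₀ = 1 / (1 + K1/[H⁺] + K1K2/[H⁺]²) = 1 / (1 + 10^+1.48 + 10^-0.97)
   = 1 / (1 + 30.200 + 0.10715) = 1/31.307 = 0.03194
[CO2*] = α₀ × DIC = 0.03194 × 3.93 = 0.126 mmol/L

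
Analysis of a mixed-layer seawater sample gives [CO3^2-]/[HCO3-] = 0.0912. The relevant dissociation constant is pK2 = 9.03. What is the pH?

From K2 = [H⁺][CO3^2-]/[HCO3-]:  pH = pK2 + log₁₀([CO3^2-]/[HCO3-])
log₁₀(0.0912) = -1.040
pH = 9.03 + (-1.040) = 7.99

pH = 7.99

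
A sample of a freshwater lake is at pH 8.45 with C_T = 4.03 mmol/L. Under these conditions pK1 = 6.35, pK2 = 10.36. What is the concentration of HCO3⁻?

[HCO3⁻] = 3.95 mmol/L

α₁ = 1 / (1 + [H⁺]/K1 + K2/[H⁺]) = 1 / (1 + 10^-2.10 + 10^-1.91)
   = 1 / (1 + 0.0079433 + 0.012303) = 1/1.0202 = 0.9802
[HCO3⁻] = α₁ × DIC = 0.9802 × 4.03 = 3.95 mmol/L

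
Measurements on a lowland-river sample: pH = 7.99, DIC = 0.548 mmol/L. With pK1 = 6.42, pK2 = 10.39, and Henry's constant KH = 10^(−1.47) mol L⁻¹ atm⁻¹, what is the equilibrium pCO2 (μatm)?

α₀ = 1 / (1 + K1/[H⁺] + K1K2/[H⁺]²) = 1 / (1 + 10^+1.57 + 10^-0.83)
   = 1 / (1 + 37.154 + 0.14791) = 1/38.301 = 0.02611
[CO2*] = α₀ × DIC = 0.02611 × 0.548 = 0.01431 mmol/L = 14.31 μmol/L
pCO2 = [CO2*]/KH = 1.431×10^-5 / 3.388×10^-2 = 422 μatm

pCO2 = 422 μatm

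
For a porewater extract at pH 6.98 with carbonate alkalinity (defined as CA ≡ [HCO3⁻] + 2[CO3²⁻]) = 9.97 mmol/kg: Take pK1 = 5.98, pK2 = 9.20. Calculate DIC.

CA = [HCO3⁻] + 2[CO3²⁻] = (α₁ + 2α₂)·DIC
At pH 6.98: [H⁺]/K1 = 10^-1.00 = 0.10000, K2/[H⁺] = 10^-2.22 = 0.0060256
α₁ = 1/(1 + 0.10000 + 0.0060256) = 1/1.1060 = 0.9041; α₂ = α₁·K2/[H⁺] = 0.005448
α₁ + 2α₂ = 0.9150
DIC = CA / (α₁ + 2α₂) = 9.97 / 0.9150 = 10.9 mmol/kg

DIC = 10.9 mmol/kg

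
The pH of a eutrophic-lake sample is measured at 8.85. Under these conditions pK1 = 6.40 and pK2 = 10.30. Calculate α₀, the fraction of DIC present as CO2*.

α₀ = 0.00341

α₀ = 1 / (1 + K1/[H⁺] + K1K2/[H⁺]²) = 1 / (1 + 10^+2.45 + 10^+1.00)
   = 1 / (1 + 281.84 + 10.000) = 1/292.84 = 0.003415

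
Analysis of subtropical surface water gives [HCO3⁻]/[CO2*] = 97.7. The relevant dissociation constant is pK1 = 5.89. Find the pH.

From K1 = [H⁺][HCO3⁻]/[CO2*]:  pH = pK1 + log₁₀([HCO3⁻]/[CO2*])
log₁₀(97.7) = +1.990
pH = 5.89 + (+1.990) = 7.88

pH = 7.88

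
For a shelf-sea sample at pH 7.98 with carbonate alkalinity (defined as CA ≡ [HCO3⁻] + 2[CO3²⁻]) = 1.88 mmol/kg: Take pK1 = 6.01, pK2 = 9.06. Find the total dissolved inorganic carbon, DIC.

DIC = 1.76 mmol/kg

CA = [HCO3⁻] + 2[CO3²⁻] = (α₁ + 2α₂)·DIC
At pH 7.98: [H⁺]/K1 = 10^-1.97 = 0.010715, K2/[H⁺] = 10^-1.08 = 0.083176
α₁ = 1/(1 + 0.010715 + 0.083176) = 1/1.0939 = 0.9142; α₂ = α₁·K2/[H⁺] = 0.07604
α₁ + 2α₂ = 1.0662
DIC = CA / (α₁ + 2α₂) = 1.88 / 1.0662 = 1.76 mmol/kg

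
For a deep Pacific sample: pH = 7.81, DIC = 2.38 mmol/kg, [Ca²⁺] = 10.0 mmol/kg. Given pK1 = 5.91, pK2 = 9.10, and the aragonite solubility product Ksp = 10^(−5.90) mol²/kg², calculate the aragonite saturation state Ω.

Ω = 0.911

α₂ = 1 / (1 + [H⁺]/K2 + [H⁺]²/(K1K2)) = 1 / (1 + 10^+1.29 + 10^-0.61)
   = 1 / (1 + 19.498 + 0.24547) = 1/20.744 = 0.04821
[CO3²⁻] = α₂ × DIC = 0.04821 × 2.38 = 0.1147 mmol/kg
Ksp = 10^(−5.90) = 1.259×10^-6
Ω = [Ca²⁺][CO3²⁻]/Ksp = (10.0×10^-3)(1.147×10^-4) / 1.259×10^-6 = 0.911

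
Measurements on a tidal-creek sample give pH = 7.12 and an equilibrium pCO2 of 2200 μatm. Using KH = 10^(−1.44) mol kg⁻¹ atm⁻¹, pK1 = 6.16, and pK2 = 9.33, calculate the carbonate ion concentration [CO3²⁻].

[CO3²⁻] = 4.49 μmol/kg

[CO2*] = KH · pCO2 = 10^(−1.44) × 2200×10^-6 = 7.988×10^-5 mol/kg
α₀ = 1/(1 + K1/[H⁺] + K1K2/[H⁺]²) = 1/(1 + 10^+0.96 + 10^-1.25) = 0.09827
DIC = [CO2*]/α₀ = 7.988×10^-5 / 0.09827 = 0.8129 mmol/kg
[CO3²⁻] = α₂·DIC; α₂ = 0.005526, so [CO3²⁻] = 0.005526 × 0.8129 = 0.00449 mmol/kg = 4.49 μmol/kg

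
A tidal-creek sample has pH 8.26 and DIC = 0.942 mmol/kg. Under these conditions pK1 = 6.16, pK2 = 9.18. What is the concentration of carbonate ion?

[CO3²⁻] = 0.100 mmol/kg

α₂ = 1 / (1 + [H⁺]/K2 + [H⁺]²/(K1K2)) = 1 / (1 + 10^+0.92 + 10^-1.18)
   = 1 / (1 + 8.3176 + 0.066069) = 1/9.3837 = 0.1066
[CO3²⁻] = α₂ × DIC = 0.1066 × 0.942 = 0.100 mmol/kg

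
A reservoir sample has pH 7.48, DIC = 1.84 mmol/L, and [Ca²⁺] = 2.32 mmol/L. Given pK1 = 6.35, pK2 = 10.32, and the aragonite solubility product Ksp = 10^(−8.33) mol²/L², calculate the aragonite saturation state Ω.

Ω = 1.23

α₂ = 1 / (1 + [H⁺]/K2 + [H⁺]²/(K1K2)) = 1 / (1 + 10^+2.84 + 10^+1.71)
   = 1 / (1 + 691.83 + 51.286) = 1/744.12 = 0.001344
[CO3²⁻] = α₂ × DIC = 0.001344 × 1.84 = 0.002473 mmol/L = 2.473 μmol/L
Ksp = 10^(−8.33) = 4.677×10^-9
Ω = [Ca²⁺][CO3²⁻]/Ksp = (2.32×10^-3)(2.473×10^-6) / 4.677×10^-9 = 1.23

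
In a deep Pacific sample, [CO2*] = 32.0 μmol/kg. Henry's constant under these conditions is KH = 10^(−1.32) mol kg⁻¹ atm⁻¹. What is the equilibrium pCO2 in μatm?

KH = 10^(−1.32) = 4.786×10^-2 mol kg⁻¹ atm⁻¹
pCO2 = [CO2*]/KH = 32.0×10^-6 / 4.786×10^-2 = 6.69×10^-4 atm = 669 μatm

pCO2 = 669 μatm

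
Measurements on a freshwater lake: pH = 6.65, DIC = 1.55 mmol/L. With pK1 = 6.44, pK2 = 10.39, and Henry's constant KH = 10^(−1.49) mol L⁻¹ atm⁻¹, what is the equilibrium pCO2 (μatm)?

pCO2 = 1.83×10^4 μatm

α₀ = 1 / (1 + K1/[H⁺] + K1K2/[H⁺]²) = 1 / (1 + 10^+0.21 + 10^-3.53)
   = 1 / (1 + 1.6218 + 0.00029512) = 1/2.6221 = 0.3814
[CO2*] = α₀ × DIC = 0.3814 × 1.55 = 0.5911 mmol/L
pCO2 = [CO2*]/KH = 5.911×10^-4 / 3.236×10^-2 = 1.83×10^4 μatm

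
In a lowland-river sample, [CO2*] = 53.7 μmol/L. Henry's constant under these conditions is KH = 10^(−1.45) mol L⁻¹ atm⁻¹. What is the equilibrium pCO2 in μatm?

pCO2 = 1510 μatm

KH = 10^(−1.45) = 3.548×10^-2 mol L⁻¹ atm⁻¹
pCO2 = [CO2*]/KH = 53.7×10^-6 / 3.548×10^-2 = 1.51×10^-3 atm = 1510 μatm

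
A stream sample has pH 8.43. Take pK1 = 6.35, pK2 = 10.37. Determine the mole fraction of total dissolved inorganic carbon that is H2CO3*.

α₀ = 1 / (1 + K1/[H⁺] + K1K2/[H⁺]²) = 1 / (1 + 10^+2.08 + 10^+0.14)
   = 1 / (1 + 120.23 + 1.3804) = 1/122.61 = 0.008156

α₀ = 0.00816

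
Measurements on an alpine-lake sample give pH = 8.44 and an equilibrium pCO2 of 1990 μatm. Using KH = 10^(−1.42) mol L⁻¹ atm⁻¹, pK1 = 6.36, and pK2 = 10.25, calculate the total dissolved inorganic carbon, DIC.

[CO2*] = KH · pCO2 = 10^(−1.42) × 1990×10^-6 = 7.566×10^-5 mol/L
α₀ = 1/(1 + K1/[H⁺] + K1K2/[H⁺]²) = 1/(1 + 10^+2.08 + 10^+0.27) = 0.008124
DIC = [CO2*]/α₀ = 7.566×10^-5 / 0.008124 = 9.31 mmol/L

DIC = 9.31 mmol/L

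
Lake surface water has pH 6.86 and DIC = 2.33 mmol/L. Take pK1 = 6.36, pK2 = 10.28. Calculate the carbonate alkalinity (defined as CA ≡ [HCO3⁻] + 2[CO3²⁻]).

CA = 1.77 mmol/L

CA = [HCO3⁻] + 2[CO3²⁻] = (α₁ + 2α₂)·DIC
At pH 6.86: [H⁺]/K1 = 10^-0.50 = 0.31623, K2/[H⁺] = 10^-3.42 = 0.00038019
α₁ = 1/(1 + 0.31623 + 0.00038019) = 1/1.3166 = 0.7595; α₂ = α₁·K2/[H⁺] = 0.0002888
α₁ + 2α₂ = 0.7601
CA = 0.7601 × 2.33 = 1.77 mmol/L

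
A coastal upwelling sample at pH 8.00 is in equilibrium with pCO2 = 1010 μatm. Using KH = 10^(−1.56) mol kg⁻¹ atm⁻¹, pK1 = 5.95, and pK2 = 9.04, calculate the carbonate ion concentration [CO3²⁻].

[CO2*] = KH · pCO2 = 10^(−1.56) × 1010×10^-6 = 2.782×10^-5 mol/kg
α₀ = 1/(1 + K1/[H⁺] + K1K2/[H⁺]²) = 1/(1 + 10^+2.05 + 10^+1.01) = 0.008101
DIC = [CO2*]/α₀ = 2.782×10^-5 / 0.008101 = 3.434 mmol/kg
[CO3²⁻] = α₂·DIC; α₂ = 0.08290, so [CO3²⁻] = 0.08290 × 3.434 = 0.285 mmol/kg

[CO3²⁻] = 0.285 mmol/kg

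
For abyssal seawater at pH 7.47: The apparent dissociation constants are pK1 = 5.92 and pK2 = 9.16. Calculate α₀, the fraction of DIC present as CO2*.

α₀ = 1 / (1 + K1/[H⁺] + K1K2/[H⁺]²) = 1 / (1 + 10^+1.55 + 10^-0.14)
   = 1 / (1 + 35.481 + 0.72444) = 1/37.206 = 0.02688

α₀ = 0.0269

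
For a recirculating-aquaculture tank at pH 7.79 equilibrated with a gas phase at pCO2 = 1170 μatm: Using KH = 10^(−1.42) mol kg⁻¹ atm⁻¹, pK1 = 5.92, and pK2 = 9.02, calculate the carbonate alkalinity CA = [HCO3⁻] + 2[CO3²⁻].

[CO2*] = KH · pCO2 = 10^(−1.42) × 1170×10^-6 = 4.448×10^-5 mol/kg
α₀ = 1/(1 + K1/[H⁺] + K1K2/[H⁺]²) = 1/(1 + 10^+1.87 + 10^+0.64) = 0.01258
DIC = [CO2*]/α₀ = 4.448×10^-5 / 0.01258 = 3.536 mmol/kg
CA = (α₁ + 2α₂)·DIC = (0.9325 + 2×0.05491) × 3.536 = 3.69 mmol/kg

CA = 3.69 mmol/kg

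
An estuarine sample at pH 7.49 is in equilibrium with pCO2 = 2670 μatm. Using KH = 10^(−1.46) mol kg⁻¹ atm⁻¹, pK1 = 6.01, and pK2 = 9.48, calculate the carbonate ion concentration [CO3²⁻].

[CO3²⁻] = 0.0286 mmol/kg

[CO2*] = KH · pCO2 = 10^(−1.46) × 2670×10^-6 = 9.258×10^-5 mol/kg
α₀ = 1/(1 + K1/[H⁺] + K1K2/[H⁺]²) = 1/(1 + 10^+1.48 + 10^-0.51) = 0.03174
DIC = [CO2*]/α₀ = 9.258×10^-5 / 0.03174 = 2.917 mmol/kg
[CO3²⁻] = α₂·DIC; α₂ = 0.009808, so [CO3²⁻] = 0.009808 × 2.917 = 0.0286 mmol/kg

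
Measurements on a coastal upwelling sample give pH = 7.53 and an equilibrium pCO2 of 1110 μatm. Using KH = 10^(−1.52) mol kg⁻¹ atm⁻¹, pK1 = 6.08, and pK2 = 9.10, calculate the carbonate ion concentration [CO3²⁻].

[CO2*] = KH · pCO2 = 10^(−1.52) × 1110×10^-6 = 3.352×10^-5 mol/kg
α₀ = 1/(1 + K1/[H⁺] + K1K2/[H⁺]²) = 1/(1 + 10^+1.45 + 10^-0.12) = 0.03340
DIC = [CO2*]/α₀ = 3.352×10^-5 / 0.03340 = 1.004 mmol/kg
[CO3²⁻] = α₂·DIC; α₂ = 0.02533, so [CO3²⁻] = 0.02533 × 1.004 = 0.0254 mmol/kg

[CO3²⁻] = 0.0254 mmol/kg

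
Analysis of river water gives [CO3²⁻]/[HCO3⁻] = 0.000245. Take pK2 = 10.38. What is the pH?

pH = 6.77

From K2 = [H⁺][CO3²⁻]/[HCO3⁻]:  pH = pK2 + log₁₀([CO3²⁻]/[HCO3⁻])
log₁₀(0.000245) = -3.611
pH = 10.38 + (-3.611) = 6.77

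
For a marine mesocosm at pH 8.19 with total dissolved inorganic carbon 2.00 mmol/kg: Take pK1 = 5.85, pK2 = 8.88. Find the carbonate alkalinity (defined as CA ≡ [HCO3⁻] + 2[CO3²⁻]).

CA = 2.33 mmol/kg

CA = [HCO3⁻] + 2[CO3²⁻] = (α₁ + 2α₂)·DIC
At pH 8.19: [H⁺]/K1 = 10^-2.34 = 0.0045709, K2/[H⁺] = 10^-0.69 = 0.20417
α₁ = 1/(1 + 0.0045709 + 0.20417) = 1/1.2087 = 0.8273; α₂ = α₁·K2/[H⁺] = 0.1689
α₁ + 2α₂ = 1.1651
CA = 1.1651 × 2.00 = 2.33 mmol/kg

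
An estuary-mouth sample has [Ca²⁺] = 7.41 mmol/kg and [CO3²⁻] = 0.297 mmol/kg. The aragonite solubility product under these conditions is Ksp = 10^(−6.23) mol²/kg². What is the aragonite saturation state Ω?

Ω = 3.74

Ksp = 10^(−6.23) = 5.888×10^-7
Ω = [Ca²⁺][CO3²⁻]/Ksp = (7.41×10^-3)(0.297×10^-3) / 5.888×10^-7 = 3.74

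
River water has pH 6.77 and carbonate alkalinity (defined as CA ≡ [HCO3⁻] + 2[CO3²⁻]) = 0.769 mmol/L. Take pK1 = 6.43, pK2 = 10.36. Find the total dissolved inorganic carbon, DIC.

CA = [HCO3⁻] + 2[CO3²⁻] = (α₁ + 2α₂)·DIC
At pH 6.77: [H⁺]/K1 = 10^-0.34 = 0.45709, K2/[H⁺] = 10^-3.59 = 0.00025704
α₁ = 1/(1 + 0.45709 + 0.00025704) = 1/1.4573 = 0.6862; α₂ = α₁·K2/[H⁺] = 0.0001764
α₁ + 2α₂ = 0.6865
DIC = CA / (α₁ + 2α₂) = 0.769 / 0.6865 = 1.12 mmol/L

DIC = 1.12 mmol/L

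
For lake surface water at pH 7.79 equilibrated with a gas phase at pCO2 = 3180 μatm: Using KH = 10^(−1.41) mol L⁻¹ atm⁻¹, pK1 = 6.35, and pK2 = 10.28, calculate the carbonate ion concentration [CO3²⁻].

[CO2*] = KH · pCO2 = 10^(−1.41) × 3180×10^-6 = 1.237×10^-4 mol/L
α₀ = 1/(1 + K1/[H⁺] + K1K2/[H⁺]²) = 1/(1 + 10^+1.44 + 10^-1.05) = 0.03493
DIC = [CO2*]/α₀ = 1.237×10^-4 / 0.03493 = 3.542 mmol/L
[CO3²⁻] = α₂·DIC; α₂ = 0.003113, so [CO3²⁻] = 0.003113 × 3.542 = 0.0110 mmol/L = 11.0 μmol/L

[CO3²⁻] = 11.0 μmol/L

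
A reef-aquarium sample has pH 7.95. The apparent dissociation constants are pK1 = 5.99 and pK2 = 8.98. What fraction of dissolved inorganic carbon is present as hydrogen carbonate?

α₁ = 1 / (1 + [H⁺]/K1 + K2/[H⁺]) = 1 / (1 + 10^-1.96 + 10^-1.03)
   = 1 / (1 + 0.010965 + 0.093325) = 1/1.1043 = 0.9056

α₁ = 0.906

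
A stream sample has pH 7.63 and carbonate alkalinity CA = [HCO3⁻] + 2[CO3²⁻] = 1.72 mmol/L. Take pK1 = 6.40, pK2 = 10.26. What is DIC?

CA = [HCO3⁻] + 2[CO3²⁻] = (α₁ + 2α₂)·DIC
At pH 7.63: [H⁺]/K1 = 10^-1.23 = 0.058884, K2/[H⁺] = 10^-2.63 = 0.0023442
α₁ = 1/(1 + 0.058884 + 0.0023442) = 1/1.0612 = 0.9423; α₂ = α₁·K2/[H⁺] = 0.002209
α₁ + 2α₂ = 0.9467
DIC = CA / (α₁ + 2α₂) = 1.72 / 0.9467 = 1.82 mmol/L

DIC = 1.82 mmol/L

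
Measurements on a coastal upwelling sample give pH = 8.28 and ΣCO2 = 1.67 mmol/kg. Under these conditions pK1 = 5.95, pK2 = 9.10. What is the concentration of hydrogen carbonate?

α₁ = 1 / (1 + [H⁺]/K1 + K2/[H⁺]) = 1 / (1 + 10^-2.33 + 10^-0.82)
   = 1 / (1 + 0.0046774 + 0.15136) = 1/1.1560 = 0.8650
[HCO3⁻] = α₁ × DIC = 0.8650 × 1.67 = 1.44 mmol/kg

[HCO3⁻] = 1.44 mmol/kg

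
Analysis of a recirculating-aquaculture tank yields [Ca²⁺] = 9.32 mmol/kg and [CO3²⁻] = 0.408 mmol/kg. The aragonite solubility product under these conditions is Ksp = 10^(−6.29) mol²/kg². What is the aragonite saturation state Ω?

Ksp = 10^(−6.29) = 5.129×10^-7
Ω = [Ca²⁺][CO3²⁻]/Ksp = (9.32×10^-3)(0.408×10^-3) / 5.129×10^-7 = 7.41

Ω = 7.41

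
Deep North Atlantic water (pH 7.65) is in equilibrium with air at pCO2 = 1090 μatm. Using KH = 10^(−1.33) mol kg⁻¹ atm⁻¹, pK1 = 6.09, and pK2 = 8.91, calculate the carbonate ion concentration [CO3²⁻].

[CO2*] = KH · pCO2 = 10^(−1.33) × 1090×10^-6 = 5.098×10^-5 mol/kg
α₀ = 1/(1 + K1/[H⁺] + K1K2/[H⁺]²) = 1/(1 + 10^+1.56 + 10^+0.30) = 0.02544
DIC = [CO2*]/α₀ = 5.098×10^-5 / 0.02544 = 2.004 mmol/kg
[CO3²⁻] = α₂·DIC; α₂ = 0.05077, so [CO3²⁻] = 0.05077 × 2.004 = 0.102 mmol/kg

[CO3²⁻] = 0.102 mmol/kg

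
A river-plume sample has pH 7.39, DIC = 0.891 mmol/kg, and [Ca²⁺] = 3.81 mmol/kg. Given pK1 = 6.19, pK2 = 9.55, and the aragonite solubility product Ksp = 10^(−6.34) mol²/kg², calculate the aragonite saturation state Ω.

Ω = 0.0480

α₂ = 1 / (1 + [H⁺]/K2 + [H⁺]²/(K1K2)) = 1 / (1 + 10^+2.16 + 10^+0.96)
   = 1 / (1 + 144.54 + 9.1201) = 1/154.66 = 0.006466
[CO3²⁻] = α₂ × DIC = 0.006466 × 0.891 = 0.005761 mmol/kg = 5.761 μmol/kg
Ksp = 10^(−6.34) = 4.571×10^-7
Ω = [Ca²⁺][CO3²⁻]/Ksp = (3.81×10^-3)(5.761×10^-6) / 4.571×10^-7 = 0.0480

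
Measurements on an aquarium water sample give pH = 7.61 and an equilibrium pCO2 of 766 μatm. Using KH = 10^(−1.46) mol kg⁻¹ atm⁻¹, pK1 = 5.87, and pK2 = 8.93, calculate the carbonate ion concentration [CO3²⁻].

[CO2*] = KH · pCO2 = 10^(−1.46) × 766×10^-6 = 2.656×10^-5 mol/kg
α₀ = 1/(1 + K1/[H⁺] + K1K2/[H⁺]²) = 1/(1 + 10^+1.74 + 10^+0.42) = 0.01707
DIC = [CO2*]/α₀ = 2.656×10^-5 / 0.01707 = 1.556 mmol/kg
[CO3²⁻] = α₂·DIC; α₂ = 0.04490, so [CO3²⁻] = 0.04490 × 1.556 = 0.0699 mmol/kg

[CO3²⁻] = 0.0699 mmol/kg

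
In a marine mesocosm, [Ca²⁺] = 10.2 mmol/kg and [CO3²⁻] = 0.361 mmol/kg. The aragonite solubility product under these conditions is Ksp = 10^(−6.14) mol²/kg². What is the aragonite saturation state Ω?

Ω = 5.08

Ksp = 10^(−6.14) = 7.244×10^-7
Ω = [Ca²⁺][CO3²⁻]/Ksp = (10.2×10^-3)(0.361×10^-3) / 7.244×10^-7 = 5.08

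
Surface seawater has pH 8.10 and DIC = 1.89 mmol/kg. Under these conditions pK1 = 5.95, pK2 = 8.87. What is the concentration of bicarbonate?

α₁ = 1 / (1 + [H⁺]/K1 + K2/[H⁺]) = 1 / (1 + 10^-2.15 + 10^-0.77)
   = 1 / (1 + 0.0070795 + 0.16982) = 1/1.1769 = 0.8497
[HCO3⁻] = α₁ × DIC = 0.8497 × 1.89 = 1.61 mmol/kg

[HCO3⁻] = 1.61 mmol/kg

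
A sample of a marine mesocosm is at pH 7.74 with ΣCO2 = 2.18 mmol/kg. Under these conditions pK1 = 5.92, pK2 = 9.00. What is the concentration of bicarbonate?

[HCO3⁻] = 2.04 mmol/kg

α₁ = 1 / (1 + [H⁺]/K1 + K2/[H⁺]) = 1 / (1 + 10^-1.82 + 10^-1.26)
   = 1 / (1 + 0.015136 + 0.054954) = 1/1.0701 = 0.9345
[HCO3⁻] = α₁ × DIC = 0.9345 × 2.18 = 2.04 mmol/kg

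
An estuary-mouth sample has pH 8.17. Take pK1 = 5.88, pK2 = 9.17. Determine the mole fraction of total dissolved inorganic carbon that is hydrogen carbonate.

α₁ = 0.905

α₁ = 1 / (1 + [H⁺]/K1 + K2/[H⁺]) = 1 / (1 + 10^-2.29 + 10^-1.00)
   = 1 / (1 + 0.0051286 + 0.10000) = 1/1.1051 = 0.9049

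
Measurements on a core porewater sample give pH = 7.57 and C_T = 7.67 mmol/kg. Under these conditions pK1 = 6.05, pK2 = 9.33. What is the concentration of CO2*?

[CO2*] = 0.221 mmol/kg

α₀ = 1 / (1 + K1/[H⁺] + K1K2/[H⁺]²) = 1 / (1 + 10^+1.52 + 10^-0.24)
   = 1 / (1 + 33.113 + 0.57544) = 1/34.689 = 0.02883
[CO2*] = α₀ × DIC = 0.02883 × 7.67 = 0.221 mmol/kg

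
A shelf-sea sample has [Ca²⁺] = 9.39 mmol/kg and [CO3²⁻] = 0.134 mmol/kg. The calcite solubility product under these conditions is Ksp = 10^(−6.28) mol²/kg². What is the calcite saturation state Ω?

Ksp = 10^(−6.28) = 5.248×10^-7
Ω = [Ca²⁺][CO3²⁻]/Ksp = (9.39×10^-3)(0.134×10^-3) / 5.248×10^-7 = 2.40

Ω = 2.40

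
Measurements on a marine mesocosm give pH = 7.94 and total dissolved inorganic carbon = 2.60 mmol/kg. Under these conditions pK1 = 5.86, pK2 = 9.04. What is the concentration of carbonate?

α₂ = 1 / (1 + [H⁺]/K2 + [H⁺]²/(K1K2)) = 1 / (1 + 10^+1.10 + 10^-0.98)
   = 1 / (1 + 12.589 + 0.10471) = 1/13.694 = 0.07302
[CO3²⁻] = α₂ × DIC = 0.07302 × 2.60 = 0.190 mmol/kg

[CO3²⁻] = 0.190 mmol/kg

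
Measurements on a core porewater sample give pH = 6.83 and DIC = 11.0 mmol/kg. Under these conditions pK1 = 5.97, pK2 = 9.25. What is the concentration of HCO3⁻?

[HCO3⁻] = 9.63 mmol/kg

α₁ = 1 / (1 + [H⁺]/K1 + K2/[H⁺]) = 1 / (1 + 10^-0.86 + 10^-2.42)
   = 1 / (1 + 0.13804 + 0.0038019) = 1/1.1418 = 0.8758
[HCO3⁻] = α₁ × DIC = 0.8758 × 11.0 = 9.63 mmol/kg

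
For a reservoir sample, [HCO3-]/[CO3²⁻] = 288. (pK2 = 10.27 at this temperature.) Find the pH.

pH = 7.81

From K2 = [H⁺][CO3²⁻]/[HCO3-]:  pH = pK2 − log₁₀([HCO3-]/[CO3²⁻])
log₁₀(288) = +2.459
pH = 10.27 − (+2.459) = 7.81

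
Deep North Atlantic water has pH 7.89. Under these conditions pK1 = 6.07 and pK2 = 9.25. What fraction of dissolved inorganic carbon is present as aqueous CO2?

α₀ = 0.0143

α₀ = 1 / (1 + K1/[H⁺] + K1K2/[H⁺]²) = 1 / (1 + 10^+1.82 + 10^+0.46)
   = 1 / (1 + 66.069 + 2.8840) = 1/69.953 = 0.01430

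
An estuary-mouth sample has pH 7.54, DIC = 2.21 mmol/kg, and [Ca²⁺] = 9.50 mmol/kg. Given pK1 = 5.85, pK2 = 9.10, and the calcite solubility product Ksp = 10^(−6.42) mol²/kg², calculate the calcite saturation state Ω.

α₂ = 1 / (1 + [H⁺]/K2 + [H⁺]²/(K1K2)) = 1 / (1 + 10^+1.56 + 10^-0.13)
   = 1 / (1 + 36.308 + 0.74131) = 1/38.049 = 0.02628
[CO3²⁻] = α₂ × DIC = 0.02628 × 2.21 = 0.05808 mmol/kg
Ksp = 10^(−6.42) = 3.802×10^-7
Ω = [Ca²⁺][CO3²⁻]/Ksp = (9.50×10^-3)(5.808×10^-5) / 3.802×10^-7 = 1.45

Ω = 1.45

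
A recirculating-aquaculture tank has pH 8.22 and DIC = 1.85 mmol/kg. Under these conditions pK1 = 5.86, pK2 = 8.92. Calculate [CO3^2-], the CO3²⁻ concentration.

[CO3²⁻] = 0.307 mmol/kg

α₂ = 1 / (1 + [H⁺]/K2 + [H⁺]²/(K1K2)) = 1 / (1 + 10^+0.70 + 10^-1.66)
   = 1 / (1 + 5.0119 + 0.021878) = 1/6.0337 = 0.1657
[CO3²⁻] = α₂ × DIC = 0.1657 × 1.85 = 0.307 mmol/kg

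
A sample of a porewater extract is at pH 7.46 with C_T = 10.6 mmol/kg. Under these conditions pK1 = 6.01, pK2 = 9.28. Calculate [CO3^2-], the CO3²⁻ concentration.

[CO3²⁻] = 0.153 mmol/kg

α₂ = 1 / (1 + [H⁺]/K2 + [H⁺]²/(K1K2)) = 1 / (1 + 10^+1.82 + 10^+0.37)
   = 1 / (1 + 66.069 + 2.3442) = 1/69.414 = 0.01441
[CO3²⁻] = α₂ × DIC = 0.01441 × 10.6 = 0.153 mmol/kg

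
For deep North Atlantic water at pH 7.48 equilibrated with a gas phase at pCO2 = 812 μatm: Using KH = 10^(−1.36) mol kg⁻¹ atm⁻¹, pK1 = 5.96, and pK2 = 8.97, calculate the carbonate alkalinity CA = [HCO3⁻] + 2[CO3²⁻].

CA = 1.25 mmol/kg

[CO2*] = KH · pCO2 = 10^(−1.36) × 812×10^-6 = 3.545×10^-5 mol/kg
α₀ = 1/(1 + K1/[H⁺] + K1K2/[H⁺]²) = 1/(1 + 10^+1.52 + 10^+0.03) = 0.02842
DIC = [CO2*]/α₀ = 3.545×10^-5 / 0.02842 = 1.247 mmol/kg
CA = (α₁ + 2α₂)·DIC = (0.9411 + 2×0.03045) × 1.247 = 1.25 mmol/kg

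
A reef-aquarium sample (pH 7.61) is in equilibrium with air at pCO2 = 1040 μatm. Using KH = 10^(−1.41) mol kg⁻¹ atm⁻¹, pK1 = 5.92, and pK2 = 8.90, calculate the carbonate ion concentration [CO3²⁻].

[CO2*] = KH · pCO2 = 10^(−1.41) × 1040×10^-6 = 4.046×10^-5 mol/kg
α₀ = 1/(1 + K1/[H⁺] + K1K2/[H⁺]²) = 1/(1 + 10^+1.69 + 10^+0.40) = 0.01905
DIC = [CO2*]/α₀ = 4.046×10^-5 / 0.01905 = 2.124 mmol/kg
[CO3²⁻] = α₂·DIC; α₂ = 0.04785, so [CO3²⁻] = 0.04785 × 2.124 = 0.102 mmol/kg

[CO3²⁻] = 0.102 mmol/kg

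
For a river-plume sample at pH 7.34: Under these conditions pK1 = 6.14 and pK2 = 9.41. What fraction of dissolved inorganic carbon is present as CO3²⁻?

α₂ = 1 / (1 + [H⁺]/K2 + [H⁺]²/(K1K2)) = 1 / (1 + 10^+2.07 + 10^+0.87)
   = 1 / (1 + 117.49 + 7.4131) = 1/125.90 = 0.007943

α₂ = 0.00794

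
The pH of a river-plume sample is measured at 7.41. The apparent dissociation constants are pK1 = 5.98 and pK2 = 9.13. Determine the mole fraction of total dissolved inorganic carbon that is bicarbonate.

α₁ = 0.947

α₁ = 1 / (1 + [H⁺]/K1 + K2/[H⁺]) = 1 / (1 + 10^-1.43 + 10^-1.72)
   = 1 / (1 + 0.037154 + 0.019055) = 1/1.0562 = 0.9468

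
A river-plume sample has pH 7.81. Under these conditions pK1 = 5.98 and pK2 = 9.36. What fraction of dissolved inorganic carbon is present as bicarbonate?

α₁ = 1 / (1 + [H⁺]/K1 + K2/[H⁺]) = 1 / (1 + 10^-1.83 + 10^-1.55)
   = 1 / (1 + 0.014791 + 0.028184) = 1/1.0430 = 0.9588

α₁ = 0.959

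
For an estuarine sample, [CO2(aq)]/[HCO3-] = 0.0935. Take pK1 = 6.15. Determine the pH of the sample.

pH = 7.18

From K1 = [H⁺][HCO3-]/[CO2(aq)]:  pH = pK1 − log₁₀([CO2(aq)]/[HCO3-])
log₁₀(0.0935) = -1.029
pH = 6.15 − (-1.029) = 7.18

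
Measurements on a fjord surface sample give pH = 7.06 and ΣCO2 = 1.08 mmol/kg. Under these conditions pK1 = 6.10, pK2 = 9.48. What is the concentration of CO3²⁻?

α₂ = 1 / (1 + [H⁺]/K2 + [H⁺]²/(K1K2)) = 1 / (1 + 10^+2.42 + 10^+1.46)
   = 1 / (1 + 263.03 + 28.840) = 1/292.87 = 0.003415
[CO3²⁻] = α₂ × DIC = 0.003415 × 1.08 = 0.00369 mmol/kg = 3.69 μmol/kg

[CO3²⁻] = 3.69 μmol/kg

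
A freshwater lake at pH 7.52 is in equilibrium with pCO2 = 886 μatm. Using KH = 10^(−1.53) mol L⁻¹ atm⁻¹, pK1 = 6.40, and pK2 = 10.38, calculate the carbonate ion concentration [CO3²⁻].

[CO2*] = KH · pCO2 = 10^(−1.53) × 886×10^-6 = 2.615×10^-5 mol/L
α₀ = 1/(1 + K1/[H⁺] + K1K2/[H⁺]²) = 1/(1 + 10^+1.12 + 10^-1.74) = 0.07042
DIC = [CO2*]/α₀ = 2.615×10^-5 / 0.07042 = 0.3713 mmol/L
[CO3²⁻] = α₂·DIC; α₂ = 0.001281, so [CO3²⁻] = 0.001281 × 0.3713 = 0.000476 mmol/L = 0.476 μmol/L

[CO3²⁻] = 0.476 μmol/L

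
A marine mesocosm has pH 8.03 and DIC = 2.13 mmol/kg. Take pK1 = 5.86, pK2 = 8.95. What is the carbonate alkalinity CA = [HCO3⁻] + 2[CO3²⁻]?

CA = 2.34 mmol/kg

CA = [HCO3⁻] + 2[CO3²⁻] = (α₁ + 2α₂)·DIC
At pH 8.03: [H⁺]/K1 = 10^-2.17 = 0.0067608, K2/[H⁺] = 10^-0.92 = 0.12023
α₁ = 1/(1 + 0.0067608 + 0.12023) = 1/1.1270 = 0.8873; α₂ = α₁·K2/[H⁺] = 0.1067
α₁ + 2α₂ = 1.1007
CA = 1.1007 × 2.13 = 2.34 mmol/kg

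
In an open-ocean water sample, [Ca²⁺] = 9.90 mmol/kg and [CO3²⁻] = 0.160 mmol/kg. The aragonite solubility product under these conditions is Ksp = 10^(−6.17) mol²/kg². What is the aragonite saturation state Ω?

Ksp = 10^(−6.17) = 6.761×10^-7
Ω = [Ca²⁺][CO3²⁻]/Ksp = (9.90×10^-3)(0.160×10^-3) / 6.761×10^-7 = 2.34

Ω = 2.34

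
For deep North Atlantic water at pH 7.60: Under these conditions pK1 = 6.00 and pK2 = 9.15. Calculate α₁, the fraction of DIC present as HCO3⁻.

α₁ = 0.949

α₁ = 1 / (1 + [H⁺]/K1 + K2/[H⁺]) = 1 / (1 + 10^-1.60 + 10^-1.55)
   = 1 / (1 + 0.025119 + 0.028184) = 1/1.0533 = 0.9494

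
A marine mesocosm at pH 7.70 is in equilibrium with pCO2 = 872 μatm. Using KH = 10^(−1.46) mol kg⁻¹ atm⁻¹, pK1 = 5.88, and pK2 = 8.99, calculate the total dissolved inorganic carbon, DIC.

DIC = 2.13 mmol/kg

[CO2*] = KH · pCO2 = 10^(−1.46) × 872×10^-6 = 3.024×10^-5 mol/kg
α₀ = 1/(1 + K1/[H⁺] + K1K2/[H⁺]²) = 1/(1 + 10^+1.82 + 10^+0.53) = 0.01419
DIC = [CO2*]/α₀ = 3.024×10^-5 / 0.01419 = 2.13 mmol/kg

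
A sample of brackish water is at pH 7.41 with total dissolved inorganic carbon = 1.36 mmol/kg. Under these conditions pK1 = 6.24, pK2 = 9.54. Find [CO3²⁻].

α₂ = 1 / (1 + [H⁺]/K2 + [H⁺]²/(K1K2)) = 1 / (1 + 10^+2.13 + 10^+0.96)
   = 1 / (1 + 134.90 + 9.1201) = 1/145.02 = 0.006896
[CO3²⁻] = α₂ × DIC = 0.006896 × 1.36 = 0.00938 mmol/kg = 9.38 μmol/kg

[CO3²⁻] = 9.38 μmol/kg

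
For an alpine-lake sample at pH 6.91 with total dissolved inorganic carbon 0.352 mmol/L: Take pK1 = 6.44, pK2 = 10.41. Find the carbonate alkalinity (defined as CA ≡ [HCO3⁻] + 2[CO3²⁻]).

CA = 0.263 mmol/L

CA = [HCO3⁻] + 2[CO3²⁻] = (α₁ + 2α₂)·DIC
At pH 6.91: [H⁺]/K1 = 10^-0.47 = 0.33884, K2/[H⁺] = 10^-3.50 = 0.00031623
α₁ = 1/(1 + 0.33884 + 0.00031623) = 1/1.3392 = 0.7467; α₂ = α₁·K2/[H⁺] = 0.0002361
α₁ + 2α₂ = 0.7472
CA = 0.7472 × 0.352 = 0.263 mmol/L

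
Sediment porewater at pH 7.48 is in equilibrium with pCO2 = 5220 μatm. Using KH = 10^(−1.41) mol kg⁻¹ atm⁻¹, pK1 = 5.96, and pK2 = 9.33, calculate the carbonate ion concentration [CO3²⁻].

[CO3²⁻] = 0.0950 mmol/kg

[CO2*] = KH · pCO2 = 10^(−1.41) × 5220×10^-6 = 2.031×10^-4 mol/kg
α₀ = 1/(1 + K1/[H⁺] + K1K2/[H⁺]²) = 1/(1 + 10^+1.52 + 10^-0.33) = 0.02892
DIC = [CO2*]/α₀ = 2.031×10^-4 / 0.02892 = 7.023 mmol/kg
[CO3²⁻] = α₂·DIC; α₂ = 0.01353, so [CO3²⁻] = 0.01353 × 7.023 = 0.0950 mmol/kg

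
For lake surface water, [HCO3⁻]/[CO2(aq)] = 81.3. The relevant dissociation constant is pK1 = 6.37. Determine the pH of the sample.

From K1 = [H⁺][HCO3⁻]/[CO2(aq)]:  pH = pK1 + log₁₀([HCO3⁻]/[CO2(aq)])
log₁₀(81.3) = +1.910
pH = 6.37 + (+1.910) = 8.28

pH = 8.28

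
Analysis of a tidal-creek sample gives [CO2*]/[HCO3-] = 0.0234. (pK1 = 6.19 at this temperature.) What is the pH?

From K1 = [H⁺][HCO3-]/[CO2*]:  pH = pK1 − log₁₀([CO2*]/[HCO3-])
log₁₀(0.0234) = -1.631
pH = 6.19 − (-1.631) = 7.82

pH = 7.82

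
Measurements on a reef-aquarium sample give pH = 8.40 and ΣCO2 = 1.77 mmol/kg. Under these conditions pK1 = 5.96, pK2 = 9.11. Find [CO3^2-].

[CO3²⁻] = 0.288 mmol/kg

α₂ = 1 / (1 + [H⁺]/K2 + [H⁺]²/(K1K2)) = 1 / (1 + 10^+0.71 + 10^-1.73)
   = 1 / (1 + 5.1286 + 0.018621) = 1/6.1472 = 0.1627
[CO3²⁻] = α₂ × DIC = 0.1627 × 1.77 = 0.288 mmol/kg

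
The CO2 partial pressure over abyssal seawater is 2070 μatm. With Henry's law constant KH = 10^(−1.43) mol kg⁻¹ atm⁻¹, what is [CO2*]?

[CO2*] = 76.9 μmol/kg

KH = 10^(−1.43) = 3.715×10^-2 mol kg⁻¹ atm⁻¹
[CO2*] = KH · pCO2 = 3.715×10^-2 × 2070×10^-6 atm = 7.69×10^-5 mol/kg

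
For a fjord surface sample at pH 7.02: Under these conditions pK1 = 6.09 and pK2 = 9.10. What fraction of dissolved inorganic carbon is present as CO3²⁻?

α₂ = 0.00739

α₂ = 1 / (1 + [H⁺]/K2 + [H⁺]²/(K1K2)) = 1 / (1 + 10^+2.08 + 10^+1.15)
   = 1 / (1 + 120.23 + 14.125) = 1/135.35 = 0.007388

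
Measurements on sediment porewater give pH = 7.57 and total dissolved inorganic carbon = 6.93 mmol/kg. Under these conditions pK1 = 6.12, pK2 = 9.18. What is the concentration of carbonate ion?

α₂ = 1 / (1 + [H⁺]/K2 + [H⁺]²/(K1K2)) = 1 / (1 + 10^+1.61 + 10^+0.16)
   = 1 / (1 + 40.738 + 1.4454) = 1/43.183 = 0.02316
[CO3²⁻] = α₂ × DIC = 0.02316 × 6.93 = 0.160 mmol/kg

[CO3²⁻] = 0.160 mmol/kg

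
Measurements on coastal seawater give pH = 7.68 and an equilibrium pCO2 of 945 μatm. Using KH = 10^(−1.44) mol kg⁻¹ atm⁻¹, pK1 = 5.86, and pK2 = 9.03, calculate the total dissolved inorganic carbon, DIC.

[CO2*] = KH · pCO2 = 10^(−1.44) × 945×10^-6 = 3.431×10^-5 mol/kg
α₀ = 1/(1 + K1/[H⁺] + K1K2/[H⁺]²) = 1/(1 + 10^+1.82 + 10^+0.47) = 0.01428
DIC = [CO2*]/α₀ = 3.431×10^-5 / 0.01428 = 2.40 mmol/kg

DIC = 2.40 mmol/kg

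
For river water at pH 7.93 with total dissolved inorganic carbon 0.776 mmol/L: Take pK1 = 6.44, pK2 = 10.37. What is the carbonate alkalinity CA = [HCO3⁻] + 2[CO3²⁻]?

CA = 0.754 mmol/L

CA = [HCO3⁻] + 2[CO3²⁻] = (α₁ + 2α₂)·DIC
At pH 7.93: [H⁺]/K1 = 10^-1.49 = 0.032359, K2/[H⁺] = 10^-2.44 = 0.0036308
α₁ = 1/(1 + 0.032359 + 0.0036308) = 1/1.0360 = 0.9653; α₂ = α₁·K2/[H⁺] = 0.003505
α₁ + 2α₂ = 0.9723
CA = 0.9723 × 0.776 = 0.754 mmol/L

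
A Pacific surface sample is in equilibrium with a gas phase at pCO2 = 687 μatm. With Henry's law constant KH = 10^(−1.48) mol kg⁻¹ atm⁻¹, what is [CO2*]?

[CO2*] = 22.7 μmol/kg

KH = 10^(−1.48) = 3.311×10^-2 mol kg⁻¹ atm⁻¹
[CO2*] = KH · pCO2 = 3.311×10^-2 × 687×10^-6 atm = 2.27×10^-5 mol/kg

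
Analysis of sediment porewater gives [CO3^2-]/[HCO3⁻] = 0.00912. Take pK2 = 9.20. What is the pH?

pH = 7.16

From K2 = [H⁺][CO3^2-]/[HCO3⁻]:  pH = pK2 + log₁₀([CO3^2-]/[HCO3⁻])
log₁₀(0.00912) = -2.040
pH = 9.20 + (-2.040) = 7.16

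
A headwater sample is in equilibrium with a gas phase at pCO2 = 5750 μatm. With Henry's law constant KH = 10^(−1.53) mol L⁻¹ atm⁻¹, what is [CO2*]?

[CO2*] = 170 μmol/L

KH = 10^(−1.53) = 2.951×10^-2 mol L⁻¹ atm⁻¹
[CO2*] = KH · pCO2 = 2.951×10^-2 × 5750×10^-6 atm = 1.70×10^-4 mol/L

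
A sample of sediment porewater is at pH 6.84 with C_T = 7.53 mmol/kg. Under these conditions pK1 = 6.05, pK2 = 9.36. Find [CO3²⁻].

α₂ = 1 / (1 + [H⁺]/K2 + [H⁺]²/(K1K2)) = 1 / (1 + 10^+2.52 + 10^+1.73)
   = 1 / (1 + 331.13 + 53.703) = 1/385.83 = 0.002592
[CO3²⁻] = α₂ × DIC = 0.002592 × 7.53 = 0.0195 mmol/kg = 19.5 μmol/kg

[CO3²⁻] = 19.5 μmol/kg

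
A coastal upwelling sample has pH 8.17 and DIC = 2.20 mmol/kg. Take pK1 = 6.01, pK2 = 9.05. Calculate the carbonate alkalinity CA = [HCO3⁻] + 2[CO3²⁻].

CA = [HCO3⁻] + 2[CO3²⁻] = (α₁ + 2α₂)·DIC
At pH 8.17: [H⁺]/K1 = 10^-2.16 = 0.0069183, K2/[H⁺] = 10^-0.88 = 0.13183
α₁ = 1/(1 + 0.0069183 + 0.13183) = 1/1.1387 = 0.8782; α₂ = α₁·K2/[H⁺] = 0.1158
α₁ + 2α₂ = 1.1097
CA = 1.1097 × 2.20 = 2.44 mmol/kg

CA = 2.44 mmol/kg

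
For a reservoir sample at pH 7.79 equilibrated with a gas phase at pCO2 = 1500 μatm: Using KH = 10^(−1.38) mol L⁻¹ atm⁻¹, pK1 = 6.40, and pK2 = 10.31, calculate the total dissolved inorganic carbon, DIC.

DIC = 1.60 mmol/L

[CO2*] = KH · pCO2 = 10^(−1.38) × 1500×10^-6 = 6.253×10^-5 mol/L
α₀ = 1/(1 + K1/[H⁺] + K1K2/[H⁺]²) = 1/(1 + 10^+1.39 + 10^-1.13) = 0.03903
DIC = [CO2*]/α₀ = 6.253×10^-5 / 0.03903 = 1.60 mmol/L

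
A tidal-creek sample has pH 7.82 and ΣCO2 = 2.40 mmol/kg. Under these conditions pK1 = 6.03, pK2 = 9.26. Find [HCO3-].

[HCO3⁻] = 2.28 mmol/kg

α₁ = 1 / (1 + [H⁺]/K1 + K2/[H⁺]) = 1 / (1 + 10^-1.79 + 10^-1.44)
   = 1 / (1 + 0.016218 + 0.036308) = 1/1.0525 = 0.9501
[HCO3⁻] = α₁ × DIC = 0.9501 × 2.40 = 2.28 mmol/kg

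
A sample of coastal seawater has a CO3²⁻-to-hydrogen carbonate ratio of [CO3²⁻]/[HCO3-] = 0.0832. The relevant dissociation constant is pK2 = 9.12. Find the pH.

From K2 = [H⁺][CO3²⁻]/[HCO3-]:  pH = pK2 + log₁₀([CO3²⁻]/[HCO3-])
log₁₀(0.0832) = -1.080
pH = 9.12 + (-1.080) = 8.04

pH = 8.04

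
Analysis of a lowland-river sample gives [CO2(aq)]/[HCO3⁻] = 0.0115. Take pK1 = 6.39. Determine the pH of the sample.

From K1 = [H⁺][HCO3⁻]/[CO2(aq)]:  pH = pK1 − log₁₀([CO2(aq)]/[HCO3⁻])
log₁₀(0.0115) = -1.939
pH = 6.39 − (-1.939) = 8.33

pH = 8.33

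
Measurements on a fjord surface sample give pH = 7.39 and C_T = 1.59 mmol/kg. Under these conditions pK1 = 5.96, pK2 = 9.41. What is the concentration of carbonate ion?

[CO3²⁻] = 14.5 μmol/kg

α₂ = 1 / (1 + [H⁺]/K2 + [H⁺]²/(K1K2)) = 1 / (1 + 10^+2.02 + 10^+0.59)
   = 1 / (1 + 104.71 + 3.8905) = 1/109.60 = 0.009124
[CO3²⁻] = α₂ × DIC = 0.009124 × 1.59 = 0.0145 mmol/kg = 14.5 μmol/kg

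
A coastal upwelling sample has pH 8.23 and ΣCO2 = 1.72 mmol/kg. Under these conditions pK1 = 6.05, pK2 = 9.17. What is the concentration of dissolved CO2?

[CO2*] = 10.1 μmol/kg

α₀ = 1 / (1 + K1/[H⁺] + K1K2/[H⁺]²) = 1 / (1 + 10^+2.18 + 10^+1.24)
   = 1 / (1 + 151.36 + 17.378) = 1/169.73 = 0.005892
[CO2*] = α₀ × DIC = 0.005892 × 1.72 = 0.0101 mmol/kg = 10.1 μmol/kg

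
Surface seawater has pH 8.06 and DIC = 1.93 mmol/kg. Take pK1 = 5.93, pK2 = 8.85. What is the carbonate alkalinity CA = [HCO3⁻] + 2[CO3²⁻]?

CA = 2.19 mmol/kg

CA = [HCO3⁻] + 2[CO3²⁻] = (α₁ + 2α₂)·DIC
At pH 8.06: [H⁺]/K1 = 10^-2.13 = 0.0074131, K2/[H⁺] = 10^-0.79 = 0.16218
α₁ = 1/(1 + 0.0074131 + 0.16218) = 1/1.1696 = 0.8550; α₂ = α₁·K2/[H⁺] = 0.1387
α₁ + 2α₂ = 1.1323
CA = 1.1323 × 1.93 = 2.19 mmol/kg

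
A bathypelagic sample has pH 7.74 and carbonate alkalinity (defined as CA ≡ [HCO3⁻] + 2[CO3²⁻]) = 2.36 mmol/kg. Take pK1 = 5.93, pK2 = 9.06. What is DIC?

CA = [HCO3⁻] + 2[CO3²⁻] = (α₁ + 2α₂)·DIC
At pH 7.74: [H⁺]/K1 = 10^-1.81 = 0.015488, K2/[H⁺] = 10^-1.32 = 0.047863
α₁ = 1/(1 + 0.015488 + 0.047863) = 1/1.0634 = 0.9404; α₂ = α₁·K2/[H⁺] = 0.04501
α₁ + 2α₂ = 1.0304
DIC = CA / (α₁ + 2α₂) = 2.36 / 1.0304 = 2.29 mmol/kg

DIC = 2.29 mmol/kg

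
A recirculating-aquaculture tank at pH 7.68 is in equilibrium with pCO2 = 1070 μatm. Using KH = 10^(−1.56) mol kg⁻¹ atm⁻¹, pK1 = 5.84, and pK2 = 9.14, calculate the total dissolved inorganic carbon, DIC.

[CO2*] = KH · pCO2 = 10^(−1.56) × 1070×10^-6 = 2.947×10^-5 mol/kg
α₀ = 1/(1 + K1/[H⁺] + K1K2/[H⁺]²) = 1/(1 + 10^+1.84 + 10^+0.38) = 0.01378
DIC = [CO2*]/α₀ = 2.947×10^-5 / 0.01378 = 2.14 mmol/kg

DIC = 2.14 mmol/kg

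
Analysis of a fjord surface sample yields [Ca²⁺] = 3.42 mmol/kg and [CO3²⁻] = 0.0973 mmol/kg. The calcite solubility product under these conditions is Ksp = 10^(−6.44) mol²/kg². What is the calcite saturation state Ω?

Ksp = 10^(−6.44) = 3.631×10^-7
Ω = [Ca²⁺][CO3²⁻]/Ksp = (3.42×10^-3)(0.0973×10^-3) / 3.631×10^-7 = 0.917

Ω = 0.917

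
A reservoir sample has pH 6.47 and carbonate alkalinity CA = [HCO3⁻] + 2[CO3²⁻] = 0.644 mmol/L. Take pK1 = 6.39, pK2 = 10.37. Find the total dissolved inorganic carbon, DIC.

CA = [HCO3⁻] + 2[CO3²⁻] = (α₁ + 2α₂)·DIC
At pH 6.47: [H⁺]/K1 = 10^-0.08 = 0.83176, K2/[H⁺] = 10^-3.90 = 0.00012589
α₁ = 1/(1 + 0.83176 + 0.00012589) = 1/1.8319 = 0.5459; α₂ = α₁·K2/[H⁺] = 6.872×10^-5
α₁ + 2α₂ = 0.5460
DIC = CA / (α₁ + 2α₂) = 0.644 / 0.5460 = 1.18 mmol/L

DIC = 1.18 mmol/L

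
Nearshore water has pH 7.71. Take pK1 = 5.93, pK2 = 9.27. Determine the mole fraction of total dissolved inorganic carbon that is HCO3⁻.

α₁ = 0.958

α₁ = 1 / (1 + [H⁺]/K1 + K2/[H⁺]) = 1 / (1 + 10^-1.78 + 10^-1.56)
   = 1 / (1 + 0.016596 + 0.027542) = 1/1.0441 = 0.9577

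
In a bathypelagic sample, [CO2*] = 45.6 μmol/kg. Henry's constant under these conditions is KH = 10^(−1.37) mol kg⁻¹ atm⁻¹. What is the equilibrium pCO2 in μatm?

KH = 10^(−1.37) = 4.266×10^-2 mol kg⁻¹ atm⁻¹
pCO2 = [CO2*]/KH = 45.6×10^-6 / 4.266×10^-2 = 1.07×10^-3 atm = 1070 μatm

pCO2 = 1070 μatm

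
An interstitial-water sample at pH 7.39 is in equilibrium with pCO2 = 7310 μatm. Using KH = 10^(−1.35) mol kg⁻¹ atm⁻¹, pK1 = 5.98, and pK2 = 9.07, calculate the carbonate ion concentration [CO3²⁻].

[CO2*] = KH · pCO2 = 10^(−1.35) × 7310×10^-6 = 3.265×10^-4 mol/kg
α₀ = 1/(1 + K1/[H⁺] + K1K2/[H⁺]²) = 1/(1 + 10^+1.41 + 10^-0.27) = 0.03671
DIC = [CO2*]/α₀ = 3.265×10^-4 / 0.03671 = 8.895 mmol/kg
[CO3²⁻] = α₂·DIC; α₂ = 0.01971, so [CO3²⁻] = 0.01971 × 8.895 = 0.175 mmol/kg

[CO3²⁻] = 0.175 mmol/kg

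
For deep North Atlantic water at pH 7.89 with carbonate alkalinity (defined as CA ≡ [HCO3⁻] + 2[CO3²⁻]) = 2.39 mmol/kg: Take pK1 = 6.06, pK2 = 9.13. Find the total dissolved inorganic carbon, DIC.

DIC = 2.30 mmol/kg

CA = [HCO3⁻] + 2[CO3²⁻] = (α₁ + 2α₂)·DIC
At pH 7.89: [H⁺]/K1 = 10^-1.83 = 0.014791, K2/[H⁺] = 10^-1.24 = 0.057544
α₁ = 1/(1 + 0.014791 + 0.057544) = 1/1.0723 = 0.9325; α₂ = α₁·K2/[H⁺] = 0.05366
α₁ + 2α₂ = 1.0399
DIC = CA / (α₁ + 2α₂) = 2.39 / 1.0399 = 2.30 mmol/kg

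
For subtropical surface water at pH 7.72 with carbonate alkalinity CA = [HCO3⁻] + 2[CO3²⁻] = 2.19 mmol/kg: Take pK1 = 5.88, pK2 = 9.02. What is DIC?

DIC = 2.12 mmol/kg

CA = [HCO3⁻] + 2[CO3²⁻] = (α₁ + 2α₂)·DIC
At pH 7.72: [H⁺]/K1 = 10^-1.84 = 0.014454, K2/[H⁺] = 10^-1.30 = 0.050119
α₁ = 1/(1 + 0.014454 + 0.050119) = 1/1.0646 = 0.9393; α₂ = α₁·K2/[H⁺] = 0.04708
α₁ + 2α₂ = 1.0335
DIC = CA / (α₁ + 2α₂) = 2.19 / 1.0335 = 2.12 mmol/kg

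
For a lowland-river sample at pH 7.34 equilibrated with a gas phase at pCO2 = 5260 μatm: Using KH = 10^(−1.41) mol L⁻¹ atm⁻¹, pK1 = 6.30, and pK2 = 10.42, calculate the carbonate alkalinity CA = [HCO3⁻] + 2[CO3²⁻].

[CO2*] = KH · pCO2 = 10^(−1.41) × 5260×10^-6 = 2.046×10^-4 mol/L
α₀ = 1/(1 + K1/[H⁺] + K1K2/[H⁺]²) = 1/(1 + 10^+1.04 + 10^-2.04) = 0.08351
DIC = [CO2*]/α₀ = 2.046×10^-4 / 0.08351 = 2.450 mmol/L
CA = (α₁ + 2α₂)·DIC = (0.9157 + 2×0.0007617) × 2.450 = 2.25 mmol/L

CA = 2.25 mmol/L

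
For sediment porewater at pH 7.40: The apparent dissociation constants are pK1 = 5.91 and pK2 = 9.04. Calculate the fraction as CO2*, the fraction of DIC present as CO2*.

α₀ = 1 / (1 + K1/[H⁺] + K1K2/[H⁺]²) = 1 / (1 + 10^+1.49 + 10^-0.15)
   = 1 / (1 + 30.903 + 0.70795) = 1/32.611 = 0.03066

α₀ = 0.0307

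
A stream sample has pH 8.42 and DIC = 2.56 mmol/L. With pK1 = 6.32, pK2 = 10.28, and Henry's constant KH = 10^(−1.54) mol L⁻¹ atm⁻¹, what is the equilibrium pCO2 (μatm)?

pCO2 = 690 μatm

α₀ = 1 / (1 + K1/[H⁺] + K1K2/[H⁺]²) = 1 / (1 + 10^+2.10 + 10^+0.24)
   = 1 / (1 + 125.89 + 1.7378) = 1/128.63 = 0.007774
[CO2*] = α₀ × DIC = 0.007774 × 2.56 = 0.01990 mmol/L = 19.90 μmol/L
pCO2 = [CO2*]/KH = 1.990×10^-5 / 2.884×10^-2 = 690 μatm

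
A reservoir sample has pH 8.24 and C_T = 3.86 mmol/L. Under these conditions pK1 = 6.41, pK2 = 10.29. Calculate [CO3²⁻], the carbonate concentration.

[CO3²⁻] = 0.0336 mmol/L

α₂ = 1 / (1 + [H⁺]/K2 + [H⁺]²/(K1K2)) = 1 / (1 + 10^+2.05 + 10^+0.22)
   = 1 / (1 + 112.20 + 1.6596) = 1/114.86 = 0.008706
[CO3²⁻] = α₂ × DIC = 0.008706 × 3.86 = 0.0336 mmol/L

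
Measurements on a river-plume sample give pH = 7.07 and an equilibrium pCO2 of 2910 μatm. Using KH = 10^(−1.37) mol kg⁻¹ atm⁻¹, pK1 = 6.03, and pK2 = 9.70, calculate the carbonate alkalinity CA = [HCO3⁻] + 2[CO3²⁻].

[CO2*] = KH · pCO2 = 10^(−1.37) × 2910×10^-6 = 1.241×10^-4 mol/kg
α₀ = 1/(1 + K1/[H⁺] + K1K2/[H⁺]²) = 1/(1 + 10^+1.04 + 10^-1.59) = 0.08340
DIC = [CO2*]/α₀ = 1.241×10^-4 / 0.08340 = 1.488 mmol/kg
CA = (α₁ + 2α₂)·DIC = (0.9145 + 2×0.002144) × 1.488 = 1.37 mmol/kg

CA = 1.37 mmol/kg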